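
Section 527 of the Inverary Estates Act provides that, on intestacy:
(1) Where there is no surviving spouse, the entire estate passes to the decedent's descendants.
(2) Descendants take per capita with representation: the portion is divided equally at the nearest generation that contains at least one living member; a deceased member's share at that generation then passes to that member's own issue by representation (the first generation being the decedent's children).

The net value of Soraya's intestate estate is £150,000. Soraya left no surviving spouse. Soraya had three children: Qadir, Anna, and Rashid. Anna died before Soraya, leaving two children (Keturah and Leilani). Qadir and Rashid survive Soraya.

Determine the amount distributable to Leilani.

The entire £150,000 passes to the descendants.
That amount (£150,000) is divided into 3 shares of £50,000: Qadir and Rashid each take £50,000; Anna's £50,000 share passes to Anna's issue.
Anna's share (£50,000) is divided into 2 shares of £25,000: Keturah and Leilani each take £25,000.

Leilani receives £25,000.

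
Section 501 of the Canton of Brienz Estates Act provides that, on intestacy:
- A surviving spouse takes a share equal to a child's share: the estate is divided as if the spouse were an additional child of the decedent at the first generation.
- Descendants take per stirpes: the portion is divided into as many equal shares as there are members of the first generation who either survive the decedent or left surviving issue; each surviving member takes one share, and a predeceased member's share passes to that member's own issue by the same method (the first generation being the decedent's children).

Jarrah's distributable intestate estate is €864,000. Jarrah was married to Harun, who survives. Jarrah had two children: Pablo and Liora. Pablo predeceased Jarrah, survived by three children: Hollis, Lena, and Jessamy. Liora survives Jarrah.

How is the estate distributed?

Harun: €288,000; Hollis: €96,000; Lena: €96,000; Jessamy: €96,000; Liora: €288,000

The spouse counts as an additional share at the children's level, so there are 3 primary shares of €288,000. Harun takes one such share (€288,000).
The children's combined portion (€576,000) is divided into 2 shares of €288,000: Liora takes €288,000; Pablo's €288,000 share passes to Pablo's issue.
Pablo's share (€288,000) is divided into 3 shares of €96,000: Hollis, Lena, and Jessamy each take €96,000.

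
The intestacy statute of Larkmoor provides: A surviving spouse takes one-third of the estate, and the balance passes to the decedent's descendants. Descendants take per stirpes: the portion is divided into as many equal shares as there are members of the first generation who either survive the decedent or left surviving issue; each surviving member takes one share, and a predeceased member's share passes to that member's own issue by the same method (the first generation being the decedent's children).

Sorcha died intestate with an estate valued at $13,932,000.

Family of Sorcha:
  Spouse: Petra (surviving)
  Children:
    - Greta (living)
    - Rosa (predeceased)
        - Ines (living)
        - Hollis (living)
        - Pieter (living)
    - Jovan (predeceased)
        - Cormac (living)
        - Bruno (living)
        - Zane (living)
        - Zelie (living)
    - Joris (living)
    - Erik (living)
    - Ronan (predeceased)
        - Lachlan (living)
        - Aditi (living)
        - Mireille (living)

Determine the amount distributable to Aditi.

Petra takes one-third of $13,932,000 = $4,644,000. The remaining $9,288,000 passes to the descendants.
The descendants' portion ($9,288,000) is divided into 6 shares of $1,548,000: Greta, Joris, and Erik each take $1,548,000; Rosa's $1,548,000 share passes to Rosa's issue; Jovan's $1,548,000 share passes to Jovan's issue; Ronan's $1,548,000 share passes to Ronan's issue.
Rosa's share ($1,548,000) is divided into 3 shares of $516,000: Ines, Hollis, and Pieter each take $516,000.
Jovan's share ($1,548,000) is divided into 4 shares of $387,000: Cormac, Bruno, Zane, and Zelie each take $387,000.
Ronan's share ($1,548,000) is divided into 3 shares of $516,000: Lachlan, Aditi, and Mireille each take $516,000.

Aditi receives $516,000.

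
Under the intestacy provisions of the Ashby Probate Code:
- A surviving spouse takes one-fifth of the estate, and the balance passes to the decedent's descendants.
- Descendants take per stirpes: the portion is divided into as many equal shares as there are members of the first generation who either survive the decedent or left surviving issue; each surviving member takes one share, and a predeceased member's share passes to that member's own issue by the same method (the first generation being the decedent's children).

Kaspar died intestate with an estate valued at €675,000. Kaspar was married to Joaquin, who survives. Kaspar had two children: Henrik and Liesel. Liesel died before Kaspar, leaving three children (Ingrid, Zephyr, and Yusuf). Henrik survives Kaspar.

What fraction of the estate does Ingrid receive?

Ingrid receives 2/15 of the estate.

Joaquin takes one-fifth of €675,000 = €135,000. The remaining €540,000 passes to the descendants.
The descendants' portion (€540,000) is divided into 2 shares of €270,000: Henrik takes €270,000; Liesel's €270,000 share passes to Liesel's issue.
Liesel's share (€270,000) is divided into 3 shares of €90,000: Ingrid, Zephyr, and Yusuf each take €90,000.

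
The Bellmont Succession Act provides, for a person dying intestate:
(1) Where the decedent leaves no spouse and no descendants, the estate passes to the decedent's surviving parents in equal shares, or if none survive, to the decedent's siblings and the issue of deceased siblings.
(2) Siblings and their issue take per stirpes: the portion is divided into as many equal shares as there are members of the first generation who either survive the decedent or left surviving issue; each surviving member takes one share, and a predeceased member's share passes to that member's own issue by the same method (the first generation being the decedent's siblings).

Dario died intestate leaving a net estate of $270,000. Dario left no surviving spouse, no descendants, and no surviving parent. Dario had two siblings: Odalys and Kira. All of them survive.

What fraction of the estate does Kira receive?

The entire $270,000 passes to the siblings and their issue.
That amount ($270,000) is divided into 2 shares of $135,000: Odalys and Kira each take $135,000.

Kira receives 1/2 of the estate.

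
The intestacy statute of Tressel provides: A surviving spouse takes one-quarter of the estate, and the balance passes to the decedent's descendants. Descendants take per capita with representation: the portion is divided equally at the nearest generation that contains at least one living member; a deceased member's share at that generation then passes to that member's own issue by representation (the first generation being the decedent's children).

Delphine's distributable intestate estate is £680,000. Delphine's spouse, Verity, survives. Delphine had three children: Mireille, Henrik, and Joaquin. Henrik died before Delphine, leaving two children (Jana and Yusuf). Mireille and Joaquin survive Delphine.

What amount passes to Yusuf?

Verity takes one-quarter of £680,000 = £170,000. The remaining £510,000 passes to the descendants.
The descendants' portion (£510,000) is divided into 3 shares of £170,000: Mireille and Joaquin each take £170,000; Henrik's £170,000 share passes to Henrik's issue.
Henrik's share (£170,000) is divided into 2 shares of £85,000: Jana and Yusuf each take £85,000.

Yusuf receives £85,000.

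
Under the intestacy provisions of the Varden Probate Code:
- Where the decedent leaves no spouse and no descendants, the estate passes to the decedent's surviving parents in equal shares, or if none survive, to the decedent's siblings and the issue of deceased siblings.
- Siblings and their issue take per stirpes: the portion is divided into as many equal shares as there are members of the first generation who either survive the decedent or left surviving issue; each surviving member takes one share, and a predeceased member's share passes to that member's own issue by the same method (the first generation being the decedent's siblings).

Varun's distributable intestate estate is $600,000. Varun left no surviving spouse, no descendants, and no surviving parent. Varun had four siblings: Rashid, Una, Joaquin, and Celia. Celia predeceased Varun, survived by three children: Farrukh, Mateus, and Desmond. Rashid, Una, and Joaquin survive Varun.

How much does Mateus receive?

Mateus receives $50,000.

The entire $600,000 passes to the siblings and their issue.
That amount ($600,000) is divided into 4 shares of $150,000: Rashid, Una, and Joaquin each take $150,000; Celia's $150,000 share passes to Celia's issue.
Celia's share ($150,000) is divided into 3 shares of $50,000: Farrukh, Mateus, and Desmond each take $50,000.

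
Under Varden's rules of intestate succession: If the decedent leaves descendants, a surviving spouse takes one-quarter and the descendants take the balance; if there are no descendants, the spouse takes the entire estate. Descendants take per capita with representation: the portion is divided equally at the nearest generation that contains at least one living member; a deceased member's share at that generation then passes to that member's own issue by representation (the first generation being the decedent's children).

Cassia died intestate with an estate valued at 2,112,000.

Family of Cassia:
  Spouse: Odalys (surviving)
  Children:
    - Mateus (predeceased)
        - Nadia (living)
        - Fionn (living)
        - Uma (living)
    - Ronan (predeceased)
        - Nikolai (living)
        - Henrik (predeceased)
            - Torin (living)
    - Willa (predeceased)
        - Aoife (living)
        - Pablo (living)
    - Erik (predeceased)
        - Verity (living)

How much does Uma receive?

Uma receives 198,000.

Odalys takes one-quarter of 2,112,000 = 528,000. The remaining 1,584,000 passes to the descendants.
No child survives, so the initial division is made at the grandchildren's generation.
The descendants' portion (1,584,000) is divided into 8 shares of 198,000: Nadia, Fionn, Uma, Nikolai, Aoife, Pablo, and Verity each take 198,000; Henrik's 198,000 share passes to Henrik's issue.
Henrik's share (198,000) passes entirely to Torin.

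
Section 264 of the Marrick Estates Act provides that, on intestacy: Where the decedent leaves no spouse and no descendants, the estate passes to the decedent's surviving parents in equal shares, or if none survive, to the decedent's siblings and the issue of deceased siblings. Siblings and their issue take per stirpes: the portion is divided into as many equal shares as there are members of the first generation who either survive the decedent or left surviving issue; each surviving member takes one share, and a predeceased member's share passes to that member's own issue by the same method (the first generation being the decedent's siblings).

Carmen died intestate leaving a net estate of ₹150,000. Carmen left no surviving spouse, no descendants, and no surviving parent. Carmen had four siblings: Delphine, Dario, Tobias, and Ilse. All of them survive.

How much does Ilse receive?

The entire ₹150,000 passes to the siblings and their issue.
That amount (₹150,000) is divided into 4 shares of ₹37,500: Delphine, Dario, Tobias, and Ilse each take ₹37,500.

Ilse receives ₹37,500.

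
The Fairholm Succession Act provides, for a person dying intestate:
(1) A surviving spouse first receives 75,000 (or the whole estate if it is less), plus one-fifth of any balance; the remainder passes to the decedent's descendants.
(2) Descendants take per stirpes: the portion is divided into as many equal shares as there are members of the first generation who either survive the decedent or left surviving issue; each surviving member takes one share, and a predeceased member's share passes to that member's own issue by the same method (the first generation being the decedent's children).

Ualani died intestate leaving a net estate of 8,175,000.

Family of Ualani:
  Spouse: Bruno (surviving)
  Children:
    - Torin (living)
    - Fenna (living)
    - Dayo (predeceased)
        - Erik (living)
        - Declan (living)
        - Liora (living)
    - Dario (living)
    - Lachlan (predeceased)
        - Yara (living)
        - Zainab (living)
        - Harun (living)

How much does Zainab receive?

Bruno first takes 75,000, leaving a balance of 8,100,000. Bruno then takes one-fifth of the balance (1,620,000), for a total of 1,695,000. The remaining 6,480,000 passes to the descendants.
The descendants' portion (6,480,000) is divided into 5 shares of 1,296,000: Torin, Fenna, and Dario each take 1,296,000; Dayo's 1,296,000 share passes to Dayo's issue; Lachlan's 1,296,000 share passes to Lachlan's issue.
Dayo's share (1,296,000) is divided into 3 shares of 432,000: Erik, Declan, and Liora each take 432,000.
Lachlan's share (1,296,000) is divided into 3 shares of 432,000: Yara, Zainab, and Harun each take 432,000.

Zainab receives 432,000.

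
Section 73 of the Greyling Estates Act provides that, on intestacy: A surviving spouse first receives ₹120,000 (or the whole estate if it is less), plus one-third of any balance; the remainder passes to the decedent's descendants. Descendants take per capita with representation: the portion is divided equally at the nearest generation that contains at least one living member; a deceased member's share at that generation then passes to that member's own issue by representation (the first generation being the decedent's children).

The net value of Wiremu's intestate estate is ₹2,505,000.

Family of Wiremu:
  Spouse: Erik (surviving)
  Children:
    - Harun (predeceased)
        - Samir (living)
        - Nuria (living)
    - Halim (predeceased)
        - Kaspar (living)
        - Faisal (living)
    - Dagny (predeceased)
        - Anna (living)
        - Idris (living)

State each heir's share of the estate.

Erik first takes ₹120,000, leaving a balance of ₹2,385,000. Erik then takes one-third of the balance (₹795,000), for a total of ₹915,000. The remaining ₹1,590,000 passes to the descendants.
No child survives, so the initial division is made at the grandchildren's generation.
The descendants' portion (₹1,590,000) is divided into 6 shares of ₹265,000: Samir, Nuria, Kaspar, Faisal, Anna, and Idris each take ₹265,000.

Erik: ₹915,000; Samir: ₹265,000; Nuria: ₹265,000; Kaspar: ₹265,000; Faisal: ₹265,000; Anna: ₹265,000; Idris: ₹265,000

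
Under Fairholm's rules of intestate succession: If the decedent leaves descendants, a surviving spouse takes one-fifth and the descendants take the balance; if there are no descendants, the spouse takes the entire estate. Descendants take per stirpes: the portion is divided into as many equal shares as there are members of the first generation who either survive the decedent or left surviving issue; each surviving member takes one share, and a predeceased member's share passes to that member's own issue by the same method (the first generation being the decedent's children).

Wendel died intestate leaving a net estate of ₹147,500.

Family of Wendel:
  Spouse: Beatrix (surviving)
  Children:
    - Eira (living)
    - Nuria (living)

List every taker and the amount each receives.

Beatrix takes one-fifth of ₹147,500 = ₹29,500. The remaining ₹118,000 passes to the descendants.
The descendants' portion (₹118,000) is divided into 2 shares of ₹59,000: Eira and Nuria each take ₹59,000.

Beatrix: ₹29,500; Eira: ₹59,000; Nuria: ₹59,000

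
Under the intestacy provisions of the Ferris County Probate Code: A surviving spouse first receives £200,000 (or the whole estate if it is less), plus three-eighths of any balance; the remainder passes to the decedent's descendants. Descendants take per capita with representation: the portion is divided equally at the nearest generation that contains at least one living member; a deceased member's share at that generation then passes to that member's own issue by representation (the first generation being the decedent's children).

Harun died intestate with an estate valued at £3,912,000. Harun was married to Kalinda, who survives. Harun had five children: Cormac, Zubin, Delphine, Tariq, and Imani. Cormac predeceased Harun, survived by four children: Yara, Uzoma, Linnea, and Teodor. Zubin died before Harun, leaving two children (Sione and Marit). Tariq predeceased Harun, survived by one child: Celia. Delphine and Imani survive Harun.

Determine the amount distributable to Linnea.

Linnea receives £116,000.

Kalinda first takes £200,000, leaving a balance of £3,712,000. Kalinda then takes three-eighths of the balance (£1,392,000), for a total of £1,592,000. The remaining £2,320,000 passes to the descendants.
The descendants' portion (£2,320,000) is divided into 5 shares of £464,000: Delphine and Imani each take £464,000; Cormac's £464,000 share passes to Cormac's issue; Zubin's £464,000 share passes to Zubin's issue; Tariq's £464,000 share passes to Tariq's issue.
Cormac's share (£464,000) is divided into 4 shares of £116,000: Yara, Uzoma, Linnea, and Teodor each take £116,000.
Zubin's share (£464,000) is divided into 2 shares of £232,000: Sione and Marit each take £232,000.
Tariq's share (£464,000) passes entirely to Celia.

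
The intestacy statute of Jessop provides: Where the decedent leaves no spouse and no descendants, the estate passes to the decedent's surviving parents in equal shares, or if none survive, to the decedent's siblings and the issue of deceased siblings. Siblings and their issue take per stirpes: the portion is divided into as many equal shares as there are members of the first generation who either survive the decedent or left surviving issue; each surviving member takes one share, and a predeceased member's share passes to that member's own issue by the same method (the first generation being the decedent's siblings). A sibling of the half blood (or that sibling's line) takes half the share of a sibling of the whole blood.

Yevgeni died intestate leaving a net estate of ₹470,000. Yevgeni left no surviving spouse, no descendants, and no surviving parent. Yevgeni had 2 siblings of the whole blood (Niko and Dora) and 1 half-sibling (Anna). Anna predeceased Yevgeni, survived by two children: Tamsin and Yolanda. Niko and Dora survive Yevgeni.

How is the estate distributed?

The entire ₹470,000 passes to the siblings and their issue.
Counting each half-blood sibling's line as half a unit, there are 5/2 units in ₹470,000, so one unit is ₹188,000. Whole-blood lines (Niko and Dora) take ₹188,000 each; half-blood lines (Anna) take ₹94,000 each.
Anna's share (₹94,000) is divided into 2 shares of ₹47,000: Tamsin and Yolanda each take ₹47,000.

Tamsin: ₹47,000; Yolanda: ₹47,000; Niko: ₹188,000; Dora: ₹188,000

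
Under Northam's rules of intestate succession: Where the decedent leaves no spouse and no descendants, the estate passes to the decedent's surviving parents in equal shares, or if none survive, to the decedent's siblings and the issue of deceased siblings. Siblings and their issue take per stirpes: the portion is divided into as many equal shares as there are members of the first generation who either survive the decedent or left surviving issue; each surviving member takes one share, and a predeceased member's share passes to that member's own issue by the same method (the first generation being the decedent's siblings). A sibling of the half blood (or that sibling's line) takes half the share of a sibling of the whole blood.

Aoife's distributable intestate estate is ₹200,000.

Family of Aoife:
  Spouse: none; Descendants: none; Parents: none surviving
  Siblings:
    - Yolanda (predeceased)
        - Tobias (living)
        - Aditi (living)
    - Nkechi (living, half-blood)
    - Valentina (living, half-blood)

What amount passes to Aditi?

The entire ₹200,000 passes to the siblings and their issue.
Counting each half-blood sibling's line as half a unit, there are 2 units in ₹200,000, so one unit is ₹100,000. Whole-blood lines (Yolanda) take ₹100,000 each; half-blood lines (Nkechi and Valentina) take ₹50,000 each.
Yolanda's share (₹100,000) is divided into 2 shares of ₹50,000: Tobias and Aditi each take ₹50,000.

Aditi receives ₹50,000.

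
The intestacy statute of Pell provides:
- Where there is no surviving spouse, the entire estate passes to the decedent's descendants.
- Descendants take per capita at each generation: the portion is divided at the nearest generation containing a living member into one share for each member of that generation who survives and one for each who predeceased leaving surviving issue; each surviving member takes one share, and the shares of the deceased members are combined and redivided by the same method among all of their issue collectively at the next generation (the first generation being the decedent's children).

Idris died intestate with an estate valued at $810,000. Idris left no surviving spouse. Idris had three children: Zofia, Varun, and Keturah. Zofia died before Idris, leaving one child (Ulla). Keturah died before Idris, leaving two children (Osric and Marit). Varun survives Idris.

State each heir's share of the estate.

The entire $810,000 passes to the descendants.
That amount ($810,000) is divided at the children's generation into 3 shares of $270,000. Varun takes $270,000. The 2 shares of the deceased (Zofia and Keturah) are combined into a pool of $540,000.
That pool ($540,000) is divided at the grandchildren's generation equally among Ulla, Osric, and Marit: $180,000 each.

Ulla: $180,000; Varun: $270,000; Osric: $180,000; Marit: $180,000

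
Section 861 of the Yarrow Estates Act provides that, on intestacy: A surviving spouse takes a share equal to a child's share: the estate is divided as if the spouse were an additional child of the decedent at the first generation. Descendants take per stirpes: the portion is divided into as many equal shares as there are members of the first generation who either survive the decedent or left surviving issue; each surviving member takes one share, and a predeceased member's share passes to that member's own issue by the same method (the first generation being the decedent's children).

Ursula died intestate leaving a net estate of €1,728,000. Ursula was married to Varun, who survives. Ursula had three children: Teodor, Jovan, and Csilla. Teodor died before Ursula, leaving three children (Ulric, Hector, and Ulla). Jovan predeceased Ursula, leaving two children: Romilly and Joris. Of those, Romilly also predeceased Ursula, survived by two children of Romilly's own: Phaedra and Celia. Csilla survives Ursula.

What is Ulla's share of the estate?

The spouse counts as an additional share at the children's level, so there are 4 primary shares of €432,000. Varun takes one such share (€432,000).
The children's combined portion (€1,296,000) is divided into 3 shares of €432,000: Csilla takes €432,000; Teodor's €432,000 share passes to Teodor's issue; Jovan's €432,000 share passes to Jovan's issue.
Teodor's share (€432,000) is divided into 3 shares of €144,000: Ulric, Hector, and Ulla each take €144,000.
Jovan's share (€432,000) is divided into 2 shares of €216,000: Joris takes €216,000; Romilly's €216,000 share passes to Romilly's issue.
Romilly's share (€216,000) is divided into 2 shares of €108,000: Phaedra and Celia each take €108,000.

Ulla receives €144,000.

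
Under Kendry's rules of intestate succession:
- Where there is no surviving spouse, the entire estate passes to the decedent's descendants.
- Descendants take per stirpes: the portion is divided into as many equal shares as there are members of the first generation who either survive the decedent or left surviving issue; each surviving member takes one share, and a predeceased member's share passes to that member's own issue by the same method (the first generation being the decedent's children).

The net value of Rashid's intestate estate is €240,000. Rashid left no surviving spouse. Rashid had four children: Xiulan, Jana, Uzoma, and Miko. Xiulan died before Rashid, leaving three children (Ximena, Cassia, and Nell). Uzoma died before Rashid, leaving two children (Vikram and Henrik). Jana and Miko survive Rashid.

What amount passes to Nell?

Nell receives €20,000.

The entire €240,000 passes to the descendants.
That amount (€240,000) is divided into 4 shares of €60,000: Jana and Miko each take €60,000; Xiulan's €60,000 share passes to Xiulan's issue; Uzoma's €60,000 share passes to Uzoma's issue.
Xiulan's share (€60,000) is divided into 3 shares of €20,000: Ximena, Cassia, and Nell each take €20,000.
Uzoma's share (€60,000) is divided into 2 shares of €30,000: Vikram and Henrik each take €30,000.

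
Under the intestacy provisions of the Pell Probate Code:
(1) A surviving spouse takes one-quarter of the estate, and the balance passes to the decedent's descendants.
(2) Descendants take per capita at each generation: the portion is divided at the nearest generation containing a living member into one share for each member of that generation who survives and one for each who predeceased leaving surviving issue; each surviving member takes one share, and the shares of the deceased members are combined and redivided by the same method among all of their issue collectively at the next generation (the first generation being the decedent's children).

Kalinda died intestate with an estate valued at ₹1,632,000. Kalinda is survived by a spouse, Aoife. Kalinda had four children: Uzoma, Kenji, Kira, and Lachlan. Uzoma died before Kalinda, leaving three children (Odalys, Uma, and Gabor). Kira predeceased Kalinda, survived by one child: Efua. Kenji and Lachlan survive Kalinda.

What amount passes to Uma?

Uma receives ₹153,000.

Aoife takes one-quarter of ₹1,632,000 = ₹408,000. The remaining ₹1,224,000 passes to the descendants.
The descendants' portion (₹1,224,000) is divided at the children's generation into 4 shares of ₹306,000. Kenji and Lachlan each take ₹306,000. The 2 shares of the deceased (Uzoma and Kira) are combined into a pool of ₹612,000.
That pool (₹612,000) is divided at the grandchildren's generation equally among Odalys, Uma, Gabor, and Efua: ₹153,000 each.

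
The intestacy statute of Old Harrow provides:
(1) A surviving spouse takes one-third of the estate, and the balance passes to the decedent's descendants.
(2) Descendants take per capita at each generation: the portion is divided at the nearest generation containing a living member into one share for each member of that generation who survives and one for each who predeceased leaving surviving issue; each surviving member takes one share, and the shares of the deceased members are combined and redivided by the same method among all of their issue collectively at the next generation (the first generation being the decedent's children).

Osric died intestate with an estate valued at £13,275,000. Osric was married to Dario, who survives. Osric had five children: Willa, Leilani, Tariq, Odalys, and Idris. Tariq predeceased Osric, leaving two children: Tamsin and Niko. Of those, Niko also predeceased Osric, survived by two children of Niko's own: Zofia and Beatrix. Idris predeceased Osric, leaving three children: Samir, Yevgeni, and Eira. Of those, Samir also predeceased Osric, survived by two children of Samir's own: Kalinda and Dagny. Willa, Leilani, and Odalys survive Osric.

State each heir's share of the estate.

Dario takes one-third of £13,275,000 = £4,425,000. The remaining £8,850,000 passes to the descendants.
The descendants' portion (£8,850,000) is divided at the children's generation into 5 shares of £1,770,000. Willa, Leilani, and Odalys each take £1,770,000. The 2 shares of the deceased (Tariq and Idris) are combined into a pool of £3,540,000.
That pool (£3,540,000) is divided at the grandchildren's generation into 5 shares of £708,000. Tamsin, Yevgeni, and Eira each take £708,000. The 2 shares of the deceased (Niko and Samir) are combined into a pool of £1,416,000.
That pool (£1,416,000) is divided at the great-grandchildren's generation equally among Zofia, Beatrix, Kalinda, and Dagny: £354,000 each.

Dario: £4,425,000; Willa: £1,770,000; Leilani: £1,770,000; Tamsin: £708,000; Zofia: £354,000; Beatrix: £354,000; Odalys: £1,770,000; Kalinda: £354,000; Dagny: £354,000; Yevgeni: £708,000; Eira: £708,000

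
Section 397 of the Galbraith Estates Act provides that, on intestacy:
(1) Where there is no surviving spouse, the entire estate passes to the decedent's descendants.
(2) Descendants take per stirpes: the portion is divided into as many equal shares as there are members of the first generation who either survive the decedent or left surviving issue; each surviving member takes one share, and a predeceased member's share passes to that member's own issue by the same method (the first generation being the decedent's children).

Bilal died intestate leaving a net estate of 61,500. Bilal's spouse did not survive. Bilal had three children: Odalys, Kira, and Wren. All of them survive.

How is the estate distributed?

Odalys: 20,500; Kira: 20,500; Wren: 20,500

The entire 61,500 passes to the descendants.
That amount (61,500) is divided into 3 shares of 20,500: Odalys, Kira, and Wren each take 20,500.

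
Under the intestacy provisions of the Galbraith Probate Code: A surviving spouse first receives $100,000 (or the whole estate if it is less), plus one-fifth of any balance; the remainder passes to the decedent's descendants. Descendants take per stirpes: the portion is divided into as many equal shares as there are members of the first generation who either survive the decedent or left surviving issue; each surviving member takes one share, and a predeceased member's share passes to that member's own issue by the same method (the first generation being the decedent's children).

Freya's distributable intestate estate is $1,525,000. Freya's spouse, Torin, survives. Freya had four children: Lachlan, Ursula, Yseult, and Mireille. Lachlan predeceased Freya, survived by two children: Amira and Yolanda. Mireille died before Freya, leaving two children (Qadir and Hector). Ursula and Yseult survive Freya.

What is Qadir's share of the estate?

Torin first takes $100,000, leaving a balance of $1,425,000. Torin then takes one-fifth of the balance ($285,000), for a total of $385,000. The remaining $1,140,000 passes to the descendants.
The descendants' portion ($1,140,000) is divided into 4 shares of $285,000: Ursula and Yseult each take $285,000; Lachlan's $285,000 share passes to Lachlan's issue; Mireille's $285,000 share passes to Mireille's issue.
Lachlan's share ($285,000) is divided into 2 shares of $142,500: Amira and Yolanda each take $142,500.
Mireille's share ($285,000) is divided into 2 shares of $142,500: Qadir and Hector each take $142,500.

Qadir receives $142,500.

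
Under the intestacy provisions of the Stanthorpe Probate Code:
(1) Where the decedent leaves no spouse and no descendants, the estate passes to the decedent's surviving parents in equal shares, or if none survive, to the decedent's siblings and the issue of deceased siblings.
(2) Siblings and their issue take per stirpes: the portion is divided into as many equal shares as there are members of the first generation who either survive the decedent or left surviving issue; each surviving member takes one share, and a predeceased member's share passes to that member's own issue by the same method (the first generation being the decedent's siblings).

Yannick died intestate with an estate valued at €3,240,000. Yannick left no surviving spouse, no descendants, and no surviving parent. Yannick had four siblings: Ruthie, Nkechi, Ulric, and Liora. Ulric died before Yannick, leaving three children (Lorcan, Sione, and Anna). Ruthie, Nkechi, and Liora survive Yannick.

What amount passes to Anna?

Anna receives €270,000.

The entire €3,240,000 passes to the siblings and their issue.
That amount (€3,240,000) is divided into 4 shares of €810,000: Ruthie, Nkechi, and Liora each take €810,000; Ulric's €810,000 share passes to Ulric's issue.
Ulric's share (€810,000) is divided into 3 shares of €270,000: Lorcan, Sione, and Anna each take €270,000.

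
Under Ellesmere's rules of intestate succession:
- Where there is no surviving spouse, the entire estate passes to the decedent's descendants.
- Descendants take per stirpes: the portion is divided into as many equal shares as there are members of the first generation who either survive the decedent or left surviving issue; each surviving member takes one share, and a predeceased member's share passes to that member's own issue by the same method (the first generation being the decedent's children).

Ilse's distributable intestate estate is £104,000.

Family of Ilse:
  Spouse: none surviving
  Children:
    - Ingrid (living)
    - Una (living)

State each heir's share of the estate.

Ingrid: £52,000; Una: £52,000

The entire £104,000 passes to the descendants.
That amount (£104,000) is divided into 2 shares of £52,000: Ingrid and Una each take £52,000.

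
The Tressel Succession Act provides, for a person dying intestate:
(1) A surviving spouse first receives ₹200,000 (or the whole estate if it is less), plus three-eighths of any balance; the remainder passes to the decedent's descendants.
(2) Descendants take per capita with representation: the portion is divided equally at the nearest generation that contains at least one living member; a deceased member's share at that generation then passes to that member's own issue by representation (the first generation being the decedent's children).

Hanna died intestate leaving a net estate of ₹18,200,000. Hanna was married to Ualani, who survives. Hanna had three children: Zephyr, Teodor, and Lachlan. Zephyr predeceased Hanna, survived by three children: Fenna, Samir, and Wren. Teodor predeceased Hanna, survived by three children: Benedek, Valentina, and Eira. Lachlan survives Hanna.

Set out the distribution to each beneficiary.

Ualani: ₹6,950,000; Fenna: ₹1,250,000; Samir: ₹1,250,000; Wren: ₹1,250,000; Benedek: ₹1,250,000; Valentina: ₹1,250,000; Eira: ₹1,250,000; Lachlan: ₹3,750,000

Ualani first takes ₹200,000, leaving a balance of ₹18,000,000. Ualani then takes three-eighths of the balance (₹6,750,000), for a total of ₹6,950,000. The remaining ₹11,250,000 passes to the descendants.
The descendants' portion (₹11,250,000) is divided into 3 shares of ₹3,750,000: Lachlan takes ₹3,750,000; Zephyr's ₹3,750,000 share passes to Zephyr's issue; Teodor's ₹3,750,000 share passes to Teodor's issue.
Zephyr's share (₹3,750,000) is divided into 3 shares of ₹1,250,000: Fenna, Samir, and Wren each take ₹1,250,000.
Teodor's share (₹3,750,000) is divided into 3 shares of ₹1,250,000: Benedek, Valentina, and Eira each take ₹1,250,000.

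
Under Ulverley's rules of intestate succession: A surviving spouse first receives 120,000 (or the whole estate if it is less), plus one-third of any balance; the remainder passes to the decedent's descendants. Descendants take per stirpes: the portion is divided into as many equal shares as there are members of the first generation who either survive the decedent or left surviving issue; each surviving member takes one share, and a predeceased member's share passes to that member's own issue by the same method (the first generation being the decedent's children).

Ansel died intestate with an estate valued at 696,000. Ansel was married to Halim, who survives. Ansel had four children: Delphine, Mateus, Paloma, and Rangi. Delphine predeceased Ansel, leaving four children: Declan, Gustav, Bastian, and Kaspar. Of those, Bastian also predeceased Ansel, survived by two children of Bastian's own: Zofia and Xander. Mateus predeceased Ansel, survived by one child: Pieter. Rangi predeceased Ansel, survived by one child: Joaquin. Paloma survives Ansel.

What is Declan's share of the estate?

Halim first takes 120,000, leaving a balance of 576,000. Halim then takes one-third of the balance (192,000), for a total of 312,000. The remaining 384,000 passes to the descendants.
The descendants' portion (384,000) is divided into 4 shares of 96,000: Paloma takes 96,000; Delphine's 96,000 share passes to Delphine's issue; Mateus's 96,000 share passes to Mateus's issue; Rangi's 96,000 share passes to Rangi's issue.
Delphine's share (96,000) is divided into 4 shares of 24,000: Declan, Gustav, and Kaspar each take 24,000; Bastian's 24,000 share passes to Bastian's issue.
Bastian's share (24,000) is divided into 2 shares of 12,000: Zofia and Xander each take 12,000.
Mateus's share (96,000) passes entirely to Pieter.
Rangi's share (96,000) passes entirely to Joaquin.

Declan receives 24,000.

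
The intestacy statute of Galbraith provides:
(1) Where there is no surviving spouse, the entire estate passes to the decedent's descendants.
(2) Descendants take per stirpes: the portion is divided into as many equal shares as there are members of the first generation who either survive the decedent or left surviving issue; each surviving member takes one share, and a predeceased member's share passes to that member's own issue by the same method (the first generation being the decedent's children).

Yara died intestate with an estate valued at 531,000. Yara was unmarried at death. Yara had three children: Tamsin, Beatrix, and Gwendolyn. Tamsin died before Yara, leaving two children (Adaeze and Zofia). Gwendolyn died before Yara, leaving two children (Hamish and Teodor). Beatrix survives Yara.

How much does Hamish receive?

Hamish receives 88,500.

The entire 531,000 passes to the descendants.
That amount (531,000) is divided into 3 shares of 177,000: Beatrix takes 177,000; Tamsin's 177,000 share passes to Tamsin's issue; Gwendolyn's 177,000 share passes to Gwendolyn's issue.
Tamsin's share (177,000) is divided into 2 shares of 88,500: Adaeze and Zofia each take 88,500.
Gwendolyn's share (177,000) is divided into 2 shares of 88,500: Hamish and Teodor each take 88,500.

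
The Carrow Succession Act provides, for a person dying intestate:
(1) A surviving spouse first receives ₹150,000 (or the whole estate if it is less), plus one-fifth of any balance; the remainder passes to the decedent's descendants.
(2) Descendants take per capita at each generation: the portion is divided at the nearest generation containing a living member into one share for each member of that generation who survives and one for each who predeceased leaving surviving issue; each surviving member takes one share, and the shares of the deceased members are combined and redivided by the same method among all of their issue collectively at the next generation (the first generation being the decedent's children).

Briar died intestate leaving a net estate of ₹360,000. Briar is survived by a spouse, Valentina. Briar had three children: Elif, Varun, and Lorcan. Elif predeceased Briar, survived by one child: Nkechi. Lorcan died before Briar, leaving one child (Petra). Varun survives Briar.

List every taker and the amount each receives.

Valentina first takes ₹150,000, leaving a balance of ₹210,000. Valentina then takes one-fifth of the balance (₹42,000), for a total of ₹192,000. The remaining ₹168,000 passes to the descendants.
The descendants' portion (₹168,000) is divided at the children's generation into 3 shares of ₹56,000. Varun takes ₹56,000. The 2 shares of the deceased (Elif and Lorcan) are combined into a pool of ₹112,000.
That pool (₹112,000) is divided at the grandchildren's generation equally among Nkechi and Petra: ₹56,000 each.

Valentina: ₹192,000; Nkechi: ₹56,000; Varun: ₹56,000; Petra: ₹56,000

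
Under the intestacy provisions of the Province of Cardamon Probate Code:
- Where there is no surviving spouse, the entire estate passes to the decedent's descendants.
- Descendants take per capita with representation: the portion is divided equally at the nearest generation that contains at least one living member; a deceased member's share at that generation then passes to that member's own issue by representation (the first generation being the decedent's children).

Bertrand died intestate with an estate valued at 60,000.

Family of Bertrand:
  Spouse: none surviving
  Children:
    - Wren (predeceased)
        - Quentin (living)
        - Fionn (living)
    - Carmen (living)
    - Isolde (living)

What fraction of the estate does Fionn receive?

The entire 60,000 passes to the descendants.
That amount (60,000) is divided into 3 shares of 20,000: Carmen and Isolde each take 20,000; Wren's 20,000 share passes to Wren's issue.
Wren's share (20,000) is divided into 2 shares of 10,000: Quentin and Fionn each take 10,000.

Fionn receives 1/6 of the estate.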